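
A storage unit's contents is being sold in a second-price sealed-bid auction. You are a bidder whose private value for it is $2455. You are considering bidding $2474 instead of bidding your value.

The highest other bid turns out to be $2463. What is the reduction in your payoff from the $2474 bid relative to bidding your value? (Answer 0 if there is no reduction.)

$8

Bidding your value $2455: you lose (since $2455 < $2463). Payoff $0.
Bidding $2474: you win and pay $2463. Payoff $2455 − $2463 = −$8.
The competing bid $2463 lies between your value and your inflated bid, so overbidding wins an item priced above your value.
Loss from deviating = $0 − (−$8) = $8.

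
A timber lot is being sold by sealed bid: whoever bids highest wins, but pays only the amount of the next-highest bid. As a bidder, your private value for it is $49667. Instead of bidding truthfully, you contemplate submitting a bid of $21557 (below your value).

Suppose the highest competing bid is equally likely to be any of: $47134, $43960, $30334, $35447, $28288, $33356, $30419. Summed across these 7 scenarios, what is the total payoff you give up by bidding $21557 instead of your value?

The deviation costs you only when the competing bid falls strictly between $21557 and $49667; elsewhere both bids give the same outcome.
$47134: truthful payoff $2533, deviation payoff $0 → loss $2533.
$43960: truthful payoff $5707, deviation payoff $0 → loss $5707.
$30334: truthful payoff $19333, deviation payoff $0 → loss $19333.
$35447: truthful payoff $14220, deviation payoff $0 → loss $14220.
$28288: truthful payoff $21379, deviation payoff $0 → loss $21379.
$33356: truthful payoff $16311, deviation payoff $0 → loss $16311.
$30419: truthful payoff $19248, deviation payoff $0 → loss $19248.
Total loss = $2533 + $5707 + $19333 + $14220 + $21379 + $16311 + $19248 = $98731.

$98731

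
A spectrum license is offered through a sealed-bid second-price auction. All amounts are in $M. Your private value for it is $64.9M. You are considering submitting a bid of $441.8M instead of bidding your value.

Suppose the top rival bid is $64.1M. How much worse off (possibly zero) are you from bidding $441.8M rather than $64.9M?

Bidding your value $64.9M: you win (since $64.9M > $64.1M) and pay $64.1M. Payoff $0.8M.
Bidding $441.8M: you win and pay $64.1M. Payoff $64.9M − $64.1M = $0.8M.
Difference = $0.8M − $0.8M = $0M; both bids lead to the same outcome because the competing bid is below both your value and your alternative bid.

$0M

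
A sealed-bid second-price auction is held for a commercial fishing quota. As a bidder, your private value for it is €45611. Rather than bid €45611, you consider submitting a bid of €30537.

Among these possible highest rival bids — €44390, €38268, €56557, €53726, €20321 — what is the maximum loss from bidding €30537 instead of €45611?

€44390: truthful gives €1221, deviation gives €0 → loss €1221.
€38268: truthful gives €7343, deviation gives €0 → loss €7343.
€56557: same outcome either way → loss €0.
€53726: same outcome either way → loss €0.
€20321: same outcome either way → loss €0.
Maximum loss: €7343.

€7343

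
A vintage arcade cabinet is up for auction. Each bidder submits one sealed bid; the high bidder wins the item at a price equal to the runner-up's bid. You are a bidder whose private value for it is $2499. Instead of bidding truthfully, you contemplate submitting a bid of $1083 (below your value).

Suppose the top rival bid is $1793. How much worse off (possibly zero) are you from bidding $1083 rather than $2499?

Bidding your value $2499: you win (since $2499 > $1793) and pay $1793. Payoff $706.
Bidding $1083: you lose. Payoff $0.
The competing bid $1793 lies between your shaded bid and your value, so underbidding forfeits an item you could have won at a profitable price.
Loss from deviating = $706 − ($0) = $706.
In a second-price auction your bid sets only whether you win, not what you pay, so bidding your true value is weakly dominant.

$706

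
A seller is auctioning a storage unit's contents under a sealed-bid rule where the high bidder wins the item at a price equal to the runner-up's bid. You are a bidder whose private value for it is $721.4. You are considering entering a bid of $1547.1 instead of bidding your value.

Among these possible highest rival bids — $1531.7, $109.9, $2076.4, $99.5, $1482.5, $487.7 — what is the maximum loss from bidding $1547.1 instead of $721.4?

$810.3

$1531.7: truthful gives $0, deviation gives −$810.3 → loss $810.3.
$109.9: same outcome either way → loss $0.
$2076.4: same outcome either way → loss $0.
$99.5: same outcome either way → loss $0.
$1482.5: truthful gives $0, deviation gives −$761.1 → loss $761.1.
$487.7: same outcome either way → loss $0.
Maximum loss: $810.3.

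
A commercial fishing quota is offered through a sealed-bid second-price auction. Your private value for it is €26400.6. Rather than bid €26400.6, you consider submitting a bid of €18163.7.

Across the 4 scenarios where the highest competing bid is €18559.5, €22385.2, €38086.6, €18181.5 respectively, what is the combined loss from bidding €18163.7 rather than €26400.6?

The deviation costs you only when the competing bid falls strictly between €18163.7 and €26400.6; elsewhere both bids give the same outcome.
€18559.5: truthful payoff €7841.1, deviation payoff €0 → loss €7841.1.
€22385.2: truthful payoff €4015.4, deviation payoff €0 → loss €4015.4.
€38086.6: outcomes coincide → loss €0.
€18181.5: truthful payoff €8219.1, deviation payoff €0 → loss €8219.1.
Total loss = €7841.1 + €4015.4 + €8219.1 = €20075.6.

€20075.6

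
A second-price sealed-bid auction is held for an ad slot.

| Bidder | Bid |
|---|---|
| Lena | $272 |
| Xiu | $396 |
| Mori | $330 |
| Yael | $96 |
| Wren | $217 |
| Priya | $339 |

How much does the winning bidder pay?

$339

Highest bid: Xiu at $396, so Xiu wins.
Second-highest bid: Priya at $339 — that is the price the winner pays.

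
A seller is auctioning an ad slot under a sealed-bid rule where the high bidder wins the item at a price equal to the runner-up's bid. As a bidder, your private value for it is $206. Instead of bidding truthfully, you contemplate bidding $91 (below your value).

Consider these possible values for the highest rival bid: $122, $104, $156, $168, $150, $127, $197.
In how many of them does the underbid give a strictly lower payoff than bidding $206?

The deviation hurts exactly when the highest competing bid lies strictly between $91 and $206 — underbidding then forfeits a profitable win.
$122: inside the interval → strictly worse (loss $84).
$104: inside the interval → strictly worse (loss $102).
$156: inside the interval → strictly worse (loss $50).
$168: inside the interval → strictly worse (loss $38).
$150: inside the interval → strictly worse (loss $56).
$127: inside the interval → strictly worse (loss $79).
$197: inside the interval → strictly worse (loss $9).
Count: 7.

7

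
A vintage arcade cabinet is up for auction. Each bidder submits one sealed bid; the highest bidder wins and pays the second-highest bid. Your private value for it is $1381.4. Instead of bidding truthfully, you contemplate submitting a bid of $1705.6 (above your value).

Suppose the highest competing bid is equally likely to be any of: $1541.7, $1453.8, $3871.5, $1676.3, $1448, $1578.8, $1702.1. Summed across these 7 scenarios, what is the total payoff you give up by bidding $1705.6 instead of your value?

$1112.3

The deviation costs you only when the competing bid falls strictly between $1381.4 and $1705.6; elsewhere both bids give the same outcome.
$1541.7: truthful payoff $0, deviation payoff −$160.3 → loss $160.3.
$1453.8: truthful payoff $0, deviation payoff −$72.4 → loss $72.4.
$3871.5: outcomes coincide → loss $0.
$1676.3: truthful payoff $0, deviation payoff −$294.9 → loss $294.9.
$1448: truthful payoff $0, deviation payoff −$66.6 → loss $66.6.
$1578.8: truthful payoff $0, deviation payoff −$197.4 → loss $197.4.
$1702.1: truthful payoff $0, deviation payoff −$320.7 → loss $320.7.
Total loss = $160.3 + $72.4 + $294.9 + $66.6 + $197.4 + $320.7 = $1112.3.
Truthful bidding weakly dominates here: raising your bid can only win items priced above your value, and lowering it can only forfeit items priced below.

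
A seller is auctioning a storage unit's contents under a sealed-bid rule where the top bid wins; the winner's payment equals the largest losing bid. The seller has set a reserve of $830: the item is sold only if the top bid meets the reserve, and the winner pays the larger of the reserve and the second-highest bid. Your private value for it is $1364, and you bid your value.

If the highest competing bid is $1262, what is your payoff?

$102

Your bid $1364 is the highest and exceeds the reserve.
Price = max(second-highest bid, reserve) = max($1262, $830) = $1262.
Payoff = $1364 − $1262 = $102.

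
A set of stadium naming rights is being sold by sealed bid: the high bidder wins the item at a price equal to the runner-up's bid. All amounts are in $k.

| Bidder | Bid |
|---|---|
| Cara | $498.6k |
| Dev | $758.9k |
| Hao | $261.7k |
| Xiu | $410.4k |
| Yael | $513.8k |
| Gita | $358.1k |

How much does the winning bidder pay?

$513.8k

Highest bid: Dev at $758.9k, so Dev wins.
Second-highest bid: Yael at $513.8k — that is the price the winner pays.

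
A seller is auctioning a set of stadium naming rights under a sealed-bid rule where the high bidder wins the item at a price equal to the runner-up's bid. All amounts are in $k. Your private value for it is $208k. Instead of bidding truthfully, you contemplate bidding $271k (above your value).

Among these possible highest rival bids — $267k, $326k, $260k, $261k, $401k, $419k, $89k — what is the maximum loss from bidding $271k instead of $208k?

$267k: truthful gives $0k, deviation gives −$59k → loss $59k.
$326k: same outcome either way → loss $0k.
$260k: truthful gives $0k, deviation gives −$52k → loss $52k.
$261k: truthful gives $0k, deviation gives −$53k → loss $53k.
$401k: same outcome either way → loss $0k.
$419k: same outcome either way → loss $0k.
$89k: same outcome either way → loss $0k.
Maximum loss: $59k.

$59k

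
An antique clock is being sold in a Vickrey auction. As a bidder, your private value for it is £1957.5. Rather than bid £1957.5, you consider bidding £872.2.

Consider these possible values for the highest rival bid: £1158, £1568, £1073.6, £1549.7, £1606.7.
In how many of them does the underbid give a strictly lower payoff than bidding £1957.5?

The deviation hurts exactly when the highest competing bid lies strictly between £872.2 and £1957.5 — underbidding then forfeits a profitable win.
£1158: inside the interval → strictly worse (loss £799.5).
£1568: inside the interval → strictly worse (loss £389.5).
£1073.6: inside the interval → strictly worse (loss £883.9).
£1549.7: inside the interval → strictly worse (loss £407.8).
£1606.7: inside the interval → strictly worse (loss £350.8).
Count: 5.

5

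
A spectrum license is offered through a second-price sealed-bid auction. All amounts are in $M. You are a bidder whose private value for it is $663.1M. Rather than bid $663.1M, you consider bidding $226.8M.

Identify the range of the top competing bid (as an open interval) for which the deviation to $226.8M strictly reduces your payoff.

If the competing bid is below $226.8M, both bids win at the same price — no difference.
If it is above $663.1M, both bids lose — no difference.
If it lies strictly between $226.8M and $663.1M, bidding your value wins at a price below your value (positive payoff) while bidding $226.8M loses (payoff 0).
So the deviation strictly hurts on the open interval ($226.8M, $663.1M).
Truthful bidding weakly dominates here: raising your bid can only win items priced above your value, and lowering it can only forfeit items priced below.

($226.8M, $663.1M)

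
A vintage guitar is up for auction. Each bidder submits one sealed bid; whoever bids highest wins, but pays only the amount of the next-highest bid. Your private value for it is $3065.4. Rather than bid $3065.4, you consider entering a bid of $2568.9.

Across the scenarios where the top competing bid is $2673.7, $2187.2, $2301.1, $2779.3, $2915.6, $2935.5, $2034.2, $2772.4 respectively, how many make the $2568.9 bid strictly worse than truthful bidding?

The deviation hurts exactly when the highest competing bid lies strictly between $2568.9 and $3065.4 — underbidding then forfeits a profitable win.
$2673.7: inside the interval → strictly worse (loss $391.7).
$2187.2: below both → same outcome either way.
$2301.1: below both → same outcome either way.
$2779.3: inside the interval → strictly worse (loss $286.1).
$2915.6: inside the interval → strictly worse (loss $149.8).
$2935.5: inside the interval → strictly worse (loss $129.9).
$2034.2: below both → same outcome either way.
$2772.4: inside the interval → strictly worse (loss $293).
Count: 5.

5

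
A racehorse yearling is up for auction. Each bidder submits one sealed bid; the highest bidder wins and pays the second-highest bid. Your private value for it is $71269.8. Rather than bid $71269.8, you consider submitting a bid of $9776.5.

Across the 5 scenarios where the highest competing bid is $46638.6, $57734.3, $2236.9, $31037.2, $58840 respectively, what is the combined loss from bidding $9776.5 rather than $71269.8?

$90829.1

The deviation costs you only when the competing bid falls strictly between $9776.5 and $71269.8; elsewhere both bids give the same outcome.
$46638.6: truthful payoff $24631.2, deviation payoff $0 → loss $24631.2.
$57734.3: truthful payoff $13535.5, deviation payoff $0 → loss $13535.5.
$2236.9: outcomes coincide → loss $0.
$31037.2: truthful payoff $40232.6, deviation payoff $0 → loss $40232.6.
$58840: truthful payoff $12429.8, deviation payoff $0 → loss $12429.8.
Total loss = $24631.2 + $13535.5 + $40232.6 + $12429.8 = $90829.1.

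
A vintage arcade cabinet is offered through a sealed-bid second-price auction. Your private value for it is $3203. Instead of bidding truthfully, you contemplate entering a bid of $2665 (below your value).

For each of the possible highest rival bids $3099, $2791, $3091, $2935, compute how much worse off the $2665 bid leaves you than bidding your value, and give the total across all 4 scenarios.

The deviation costs you only when the competing bid falls strictly between $2665 and $3203; elsewhere both bids give the same outcome.
$3099: truthful payoff $104, deviation payoff $0 → loss $104.
$2791: truthful payoff $412, deviation payoff $0 → loss $412.
$3091: truthful payoff $112, deviation payoff $0 → loss $112.
$2935: truthful payoff $268, deviation payoff $0 → loss $268.
Total loss = $104 + $412 + $112 + $268 = $896.

$896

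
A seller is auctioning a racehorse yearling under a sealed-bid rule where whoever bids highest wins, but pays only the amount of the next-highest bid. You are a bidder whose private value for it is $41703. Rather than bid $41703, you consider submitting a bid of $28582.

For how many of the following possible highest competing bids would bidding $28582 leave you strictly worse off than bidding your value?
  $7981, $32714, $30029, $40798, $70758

The deviation hurts exactly when the highest competing bid lies strictly between $28582 and $41703 — underbidding then forfeits a profitable win.
$7981: below both → same outcome either way.
$32714: inside the interval → strictly worse (loss $8989).
$30029: inside the interval → strictly worse (loss $11674).
$40798: inside the interval → strictly worse (loss $905).
$70758: above both → same outcome either way.
Count: 3.

3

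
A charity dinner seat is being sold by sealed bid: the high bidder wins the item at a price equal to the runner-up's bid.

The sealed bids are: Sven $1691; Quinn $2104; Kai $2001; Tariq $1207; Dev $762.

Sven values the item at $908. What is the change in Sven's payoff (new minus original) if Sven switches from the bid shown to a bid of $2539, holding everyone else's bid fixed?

The highest bid among the other bidders is $2104; Sven's bid doesn't change that.
Original bid $1691: Sven is not highest (top rival bid is $2104); payoff $0.
Alternative bid $2539: Sven is highest, pays the top rival bid $2104; payoff $908 − $2104 = −$1196.
Change in payoff = −$1196 − ($0) = −$1196.

−$1196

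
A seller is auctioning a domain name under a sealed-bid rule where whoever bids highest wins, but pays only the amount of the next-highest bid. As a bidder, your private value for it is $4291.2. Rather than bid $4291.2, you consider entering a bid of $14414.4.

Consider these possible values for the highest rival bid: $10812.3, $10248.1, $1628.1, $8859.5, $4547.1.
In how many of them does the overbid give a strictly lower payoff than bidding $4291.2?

4

The deviation hurts exactly when the highest competing bid lies strictly between $4291.2 and $14414.4 — overbidding then wins at a price above your value.
$10812.3: inside the interval → strictly worse (loss $6521.1).
$10248.1: inside the interval → strictly worse (loss $5956.9).
$1628.1: below both → same outcome either way.
$8859.5: inside the interval → strictly worse (loss $4568.3).
$4547.1: inside the interval → strictly worse (loss $255.9).
Count: 4.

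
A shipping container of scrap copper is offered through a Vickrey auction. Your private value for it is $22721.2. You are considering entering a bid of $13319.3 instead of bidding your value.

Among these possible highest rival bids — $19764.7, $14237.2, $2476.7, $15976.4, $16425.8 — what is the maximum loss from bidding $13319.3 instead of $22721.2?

$8484

$19764.7: truthful gives $2956.5, deviation gives $0 → loss $2956.5.
$14237.2: truthful gives $8484, deviation gives $0 → loss $8484.
$2476.7: same outcome either way → loss $0.
$15976.4: truthful gives $6744.8, deviation gives $0 → loss $6744.8.
$16425.8: truthful gives $6295.4, deviation gives $0 → loss $6295.4.
Maximum loss: $8484.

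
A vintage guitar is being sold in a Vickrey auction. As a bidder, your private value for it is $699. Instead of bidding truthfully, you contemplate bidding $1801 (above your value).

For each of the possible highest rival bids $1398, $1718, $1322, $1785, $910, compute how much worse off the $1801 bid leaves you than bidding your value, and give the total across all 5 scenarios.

$3638

The deviation costs you only when the competing bid falls strictly between $699 and $1801; elsewhere both bids give the same outcome.
$1398: truthful payoff $0, deviation payoff −$699 → loss $699.
$1718: truthful payoff $0, deviation payoff −$1019 → loss $1019.
$1322: truthful payoff $0, deviation payoff −$623 → loss $623.
$1785: truthful payoff $0, deviation payoff −$1086 → loss $1086.
$910: truthful payoff $0, deviation payoff −$211 → loss $211.
Total loss = $699 + $1019 + $623 + $1086 + $211 = $3638.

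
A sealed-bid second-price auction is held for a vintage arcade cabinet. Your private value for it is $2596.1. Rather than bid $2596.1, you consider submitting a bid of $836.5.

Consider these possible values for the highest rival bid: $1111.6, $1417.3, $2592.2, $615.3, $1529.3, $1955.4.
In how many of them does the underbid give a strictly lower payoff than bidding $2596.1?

5

The deviation hurts exactly when the highest competing bid lies strictly between $836.5 and $2596.1 — underbidding then forfeits a profitable win.
$1111.6: inside the interval → strictly worse (loss $1484.5).
$1417.3: inside the interval → strictly worse (loss $1178.8).
$2592.2: inside the interval → strictly worse (loss $3.9).
$615.3: below both → same outcome either way.
$1529.3: inside the interval → strictly worse (loss $1066.8).
$1955.4: inside the interval → strictly worse (loss $640.7).
Count: 5.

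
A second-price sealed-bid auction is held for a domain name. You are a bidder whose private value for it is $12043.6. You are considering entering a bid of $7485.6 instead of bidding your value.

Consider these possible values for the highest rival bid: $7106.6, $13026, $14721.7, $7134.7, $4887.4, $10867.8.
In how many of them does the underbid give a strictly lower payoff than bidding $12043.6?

1

The deviation hurts exactly when the highest competing bid lies strictly between $7485.6 and $12043.6 — underbidding then forfeits a profitable win.
$7106.6: below both → same outcome either way.
$13026: above both → same outcome either way.
$14721.7: above both → same outcome either way.
$7134.7: below both → same outcome either way.
$4887.4: below both → same outcome either way.
$10867.8: inside the interval → strictly worse (loss $1175.8).
Count: 1.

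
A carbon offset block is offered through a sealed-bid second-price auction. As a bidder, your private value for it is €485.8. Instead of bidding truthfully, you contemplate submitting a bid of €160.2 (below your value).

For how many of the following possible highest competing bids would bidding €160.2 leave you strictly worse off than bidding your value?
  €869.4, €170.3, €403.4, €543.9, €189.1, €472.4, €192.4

5

The deviation hurts exactly when the highest competing bid lies strictly between €160.2 and €485.8 — underbidding then forfeits a profitable win.
€869.4: above both → same outcome either way.
€170.3: inside the interval → strictly worse (loss €315.5).
€403.4: inside the interval → strictly worse (loss €82.4).
€543.9: above both → same outcome either way.
€189.1: inside the interval → strictly worse (loss €296.7).
€472.4: inside the interval → strictly worse (loss €13.4).
€192.4: inside the interval → strictly worse (loss €293.4).
Count: 5.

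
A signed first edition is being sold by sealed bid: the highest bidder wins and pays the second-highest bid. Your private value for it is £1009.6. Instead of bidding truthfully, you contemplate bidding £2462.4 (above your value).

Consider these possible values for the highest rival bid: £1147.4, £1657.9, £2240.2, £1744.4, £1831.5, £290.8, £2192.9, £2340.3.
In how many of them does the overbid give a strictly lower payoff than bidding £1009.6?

The deviation hurts exactly when the highest competing bid lies strictly between £1009.6 and £2462.4 — overbidding then wins at a price above your value.
£1147.4: inside the interval → strictly worse (loss £137.8).
£1657.9: inside the interval → strictly worse (loss £648.3).
£2240.2: inside the interval → strictly worse (loss £1230.6).
£1744.4: inside the interval → strictly worse (loss £734.8).
£1831.5: inside the interval → strictly worse (loss £821.9).
£290.8: below both → same outcome either way.
£2192.9: inside the interval → strictly worse (loss £1183.3).
£2340.3: inside the interval → strictly worse (loss £1330.7).
Count: 7.

7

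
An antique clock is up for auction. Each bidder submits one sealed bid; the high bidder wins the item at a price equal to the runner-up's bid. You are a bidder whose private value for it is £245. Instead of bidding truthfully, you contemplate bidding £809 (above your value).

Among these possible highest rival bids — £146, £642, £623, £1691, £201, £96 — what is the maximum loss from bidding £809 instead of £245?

£146: same outcome either way → loss £0.
£642: truthful gives £0, deviation gives −£397 → loss £397.
£623: truthful gives £0, deviation gives −£378 → loss £378.
£1691: same outcome either way → loss £0.
£201: same outcome either way → loss £0.
£96: same outcome either way → loss £0.
Maximum loss: £397.

£397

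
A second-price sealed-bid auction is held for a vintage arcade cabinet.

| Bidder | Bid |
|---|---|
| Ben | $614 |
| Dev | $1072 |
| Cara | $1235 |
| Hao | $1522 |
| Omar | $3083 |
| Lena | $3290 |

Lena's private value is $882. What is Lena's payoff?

−$2201

Highest bid: Lena at $3290, so Lena wins.
Second-highest bid: Omar at $3083 — that is the price the winner pays.
Lena's payoff = value − price = $882 − $3083 = −$2201.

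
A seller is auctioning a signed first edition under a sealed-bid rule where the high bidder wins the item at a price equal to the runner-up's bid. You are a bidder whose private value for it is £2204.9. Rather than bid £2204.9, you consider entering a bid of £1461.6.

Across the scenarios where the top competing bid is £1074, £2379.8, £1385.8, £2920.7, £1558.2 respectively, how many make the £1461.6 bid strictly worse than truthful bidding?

The deviation hurts exactly when the highest competing bid lies strictly between £1461.6 and £2204.9 — underbidding then forfeits a profitable win.
£1074: below both → same outcome either way.
£2379.8: above both → same outcome either way.
£1385.8: below both → same outcome either way.
£2920.7: above both → same outcome either way.
£1558.2: inside the interval → strictly worse (loss £646.7).
Count: 1.

1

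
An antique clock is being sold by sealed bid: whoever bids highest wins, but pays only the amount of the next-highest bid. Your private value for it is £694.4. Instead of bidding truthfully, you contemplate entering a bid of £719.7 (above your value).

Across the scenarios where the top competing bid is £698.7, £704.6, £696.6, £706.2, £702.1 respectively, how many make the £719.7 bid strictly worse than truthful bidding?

5

The deviation hurts exactly when the highest competing bid lies strictly between £694.4 and £719.7 — overbidding then wins at a price above your value.
£698.7: inside the interval → strictly worse (loss £4.3).
£704.6: inside the interval → strictly worse (loss £10.2).
£696.6: inside the interval → strictly worse (loss £2.2).
£706.2: inside the interval → strictly worse (loss £11.8).
£702.1: inside the interval → strictly worse (loss £7.7).
Count: 5.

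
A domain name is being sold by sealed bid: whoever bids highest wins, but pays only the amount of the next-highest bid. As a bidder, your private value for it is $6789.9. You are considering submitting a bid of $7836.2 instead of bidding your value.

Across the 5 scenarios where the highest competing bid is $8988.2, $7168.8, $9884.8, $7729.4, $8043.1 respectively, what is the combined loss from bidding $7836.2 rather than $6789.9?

$1318.4

The deviation costs you only when the competing bid falls strictly between $6789.9 and $7836.2; elsewhere both bids give the same outcome.
$8988.2: outcomes coincide → loss $0.
$7168.8: truthful payoff $0, deviation payoff −$378.9 → loss $378.9.
$9884.8: outcomes coincide → loss $0.
$7729.4: truthful payoff $0, deviation payoff −$939.5 → loss $939.5.
$8043.1: outcomes coincide → loss $0.
Total loss = $378.9 + $939.5 = $1318.4.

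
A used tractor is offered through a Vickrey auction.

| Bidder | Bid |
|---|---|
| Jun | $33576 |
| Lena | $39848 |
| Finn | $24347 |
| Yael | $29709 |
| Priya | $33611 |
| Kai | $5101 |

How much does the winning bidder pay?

$33611

Highest bid: Lena at $39848, so Lena wins.
Second-highest bid: Priya at $33611 — that is the price the winner pays.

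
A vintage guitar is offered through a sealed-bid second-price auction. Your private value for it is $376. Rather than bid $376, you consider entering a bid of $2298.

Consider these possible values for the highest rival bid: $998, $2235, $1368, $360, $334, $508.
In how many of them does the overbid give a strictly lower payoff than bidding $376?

The deviation hurts exactly when the highest competing bid lies strictly between $376 and $2298 — overbidding then wins at a price above your value.
$998: inside the interval → strictly worse (loss $622).
$2235: inside the interval → strictly worse (loss $1859).
$1368: inside the interval → strictly worse (loss $992).
$360: below both → same outcome either way.
$334: below both → same outcome either way.
$508: inside the interval → strictly worse (loss $132).
Count: 4.

4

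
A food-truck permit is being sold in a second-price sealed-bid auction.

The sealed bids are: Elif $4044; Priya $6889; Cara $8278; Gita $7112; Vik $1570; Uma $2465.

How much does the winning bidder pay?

$7112

Highest bid: Cara at $8278, so Cara wins.
Second-highest bid: Gita at $7112 — that is the price the winner pays.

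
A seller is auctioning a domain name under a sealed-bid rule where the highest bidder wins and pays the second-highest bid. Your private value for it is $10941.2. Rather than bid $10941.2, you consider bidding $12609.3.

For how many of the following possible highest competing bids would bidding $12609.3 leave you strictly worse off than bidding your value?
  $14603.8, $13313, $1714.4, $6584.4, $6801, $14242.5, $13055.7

0

The deviation hurts exactly when the highest competing bid lies strictly between $10941.2 and $12609.3 — overbidding then wins at a price above your value.
$14603.8: above both → same outcome either way.
$13313: above both → same outcome either way.
$1714.4: below both → same outcome either way.
$6584.4: below both → same outcome either way.
$6801: below both → same outcome either way.
$14242.5: above both → same outcome either way.
$13055.7: above both → same outcome either way.
Count: 0.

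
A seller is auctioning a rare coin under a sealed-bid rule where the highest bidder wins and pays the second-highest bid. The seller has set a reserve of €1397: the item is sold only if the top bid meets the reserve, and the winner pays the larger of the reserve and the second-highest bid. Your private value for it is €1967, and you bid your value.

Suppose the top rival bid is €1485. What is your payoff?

€482

Your bid €1967 is the highest and exceeds the reserve.
Price = max(second-highest bid, reserve) = max(€1485, €1397) = €1485.
Payoff = €1967 − €1485 = €482.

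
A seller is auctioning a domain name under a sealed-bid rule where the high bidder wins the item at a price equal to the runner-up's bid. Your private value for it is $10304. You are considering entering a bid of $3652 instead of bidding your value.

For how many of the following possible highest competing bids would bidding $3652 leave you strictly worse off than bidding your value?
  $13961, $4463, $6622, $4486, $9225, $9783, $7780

6

The deviation hurts exactly when the highest competing bid lies strictly between $3652 and $10304 — underbidding then forfeits a profitable win.
$13961: above both → same outcome either way.
$4463: inside the interval → strictly worse (loss $5841).
$6622: inside the interval → strictly worse (loss $3682).
$4486: inside the interval → strictly worse (loss $5818).
$9225: inside the interval → strictly worse (loss $1079).
$9783: inside the interval → strictly worse (loss $521).
$7780: inside the interval → strictly worse (loss $2524).
Count: 6.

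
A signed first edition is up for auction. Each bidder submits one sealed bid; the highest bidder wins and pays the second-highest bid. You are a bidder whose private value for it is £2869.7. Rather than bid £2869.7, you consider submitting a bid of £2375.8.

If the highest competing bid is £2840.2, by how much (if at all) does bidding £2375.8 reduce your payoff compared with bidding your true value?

£29.5

Bidding your value £2869.7: you win (since £2869.7 > £2840.2) and pay £2840.2. Payoff £29.5.
Bidding £2375.8: you lose. Payoff £0.
The competing bid £2840.2 lies between your shaded bid and your value, so underbidding forfeits an item you could have won at a profitable price.
Loss from deviating = £29.5 − (£0) = £29.5.
In a second-price auction your bid sets only whether you win, not what you pay, so bidding your true value is weakly dominant.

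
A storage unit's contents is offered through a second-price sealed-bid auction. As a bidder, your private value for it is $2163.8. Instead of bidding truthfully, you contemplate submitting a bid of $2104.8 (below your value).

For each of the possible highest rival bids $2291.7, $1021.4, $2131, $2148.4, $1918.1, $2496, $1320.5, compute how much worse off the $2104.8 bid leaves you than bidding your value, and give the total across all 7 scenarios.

$48.2

The deviation costs you only when the competing bid falls strictly between $2104.8 and $2163.8; elsewhere both bids give the same outcome.
$2291.7: outcomes coincide → loss $0.
$1021.4: outcomes coincide → loss $0.
$2131: truthful payoff $32.8, deviation payoff $0 → loss $32.8.
$2148.4: truthful payoff $15.4, deviation payoff $0 → loss $15.4.
$1918.1: outcomes coincide → loss $0.
$2496: outcomes coincide → loss $0.
$1320.5: outcomes coincide → loss $0.
Total loss = $32.8 + $15.4 = $48.2.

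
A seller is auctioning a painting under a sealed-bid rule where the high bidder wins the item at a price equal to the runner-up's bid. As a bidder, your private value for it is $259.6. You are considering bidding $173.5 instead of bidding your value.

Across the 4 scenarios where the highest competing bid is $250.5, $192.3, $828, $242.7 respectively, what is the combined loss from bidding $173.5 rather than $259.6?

$93.3

The deviation costs you only when the competing bid falls strictly between $173.5 and $259.6; elsewhere both bids give the same outcome.
$250.5: truthful payoff $9.1, deviation payoff $0 → loss $9.1.
$192.3: truthful payoff $67.3, deviation payoff $0 → loss $67.3.
$828: outcomes coincide → loss $0.
$242.7: truthful payoff $16.9, deviation payoff $0 → loss $16.9.
Total loss = $9.1 + $67.3 + $16.9 = $93.3.
Because the price is fixed by the runner-up's bid, deviating from your value can only change a good outcome into a bad one — never the reverse.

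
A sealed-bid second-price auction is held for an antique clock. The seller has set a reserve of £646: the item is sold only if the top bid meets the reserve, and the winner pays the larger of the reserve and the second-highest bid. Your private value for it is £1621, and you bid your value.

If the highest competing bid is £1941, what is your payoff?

£0

Your bid £1621 is below the highest competing bid £1941, so you lose. Payoff £0.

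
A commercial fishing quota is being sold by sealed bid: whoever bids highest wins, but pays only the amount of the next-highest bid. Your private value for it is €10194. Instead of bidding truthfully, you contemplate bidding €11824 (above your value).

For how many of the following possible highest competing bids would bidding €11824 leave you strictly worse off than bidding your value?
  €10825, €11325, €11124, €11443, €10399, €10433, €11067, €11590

The deviation hurts exactly when the highest competing bid lies strictly between €10194 and €11824 — overbidding then wins at a price above your value.
€10825: inside the interval → strictly worse (loss €631).
€11325: inside the interval → strictly worse (loss €1131).
€11124: inside the interval → strictly worse (loss €930).
€11443: inside the interval → strictly worse (loss €1249).
€10399: inside the interval → strictly worse (loss €205).
€10433: inside the interval → strictly worse (loss €239).
€11067: inside the interval → strictly worse (loss €873).
€11590: inside the interval → strictly worse (loss €1396).
Count: 8.

8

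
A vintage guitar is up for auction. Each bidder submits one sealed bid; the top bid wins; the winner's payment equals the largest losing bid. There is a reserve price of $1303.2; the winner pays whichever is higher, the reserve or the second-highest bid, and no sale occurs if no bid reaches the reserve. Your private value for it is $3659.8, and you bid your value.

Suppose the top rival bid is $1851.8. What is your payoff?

$1808

Your bid $3659.8 is the highest and exceeds the reserve.
Price = max(second-highest bid, reserve) = max($1851.8, $1303.2) = $1851.8.
Payoff = $3659.8 − $1851.8 = $1808.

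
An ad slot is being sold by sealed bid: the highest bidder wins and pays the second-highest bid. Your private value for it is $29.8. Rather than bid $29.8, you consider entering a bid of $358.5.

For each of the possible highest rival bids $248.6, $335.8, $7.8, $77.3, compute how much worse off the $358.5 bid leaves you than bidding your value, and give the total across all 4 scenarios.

$572.3

The deviation costs you only when the competing bid falls strictly between $29.8 and $358.5; elsewhere both bids give the same outcome.
$248.6: truthful payoff $0, deviation payoff −$218.8 → loss $218.8.
$335.8: truthful payoff $0, deviation payoff −$306 → loss $306.
$7.8: outcomes coincide → loss $0.
$77.3: truthful payoff $0, deviation payoff −$47.5 → loss $47.5.
Total loss = $218.8 + $306 + $47.5 = $572.3.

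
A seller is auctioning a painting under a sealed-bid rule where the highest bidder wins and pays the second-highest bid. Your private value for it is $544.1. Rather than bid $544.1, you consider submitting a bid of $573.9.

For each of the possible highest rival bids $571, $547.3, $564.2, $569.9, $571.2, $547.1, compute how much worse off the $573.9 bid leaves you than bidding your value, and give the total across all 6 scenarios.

The deviation costs you only when the competing bid falls strictly between $544.1 and $573.9; elsewhere both bids give the same outcome.
$571: truthful payoff $0, deviation payoff −$26.9 → loss $26.9.
$547.3: truthful payoff $0, deviation payoff −$3.2 → loss $3.2.
$564.2: truthful payoff $0, deviation payoff −$20.1 → loss $20.1.
$569.9: truthful payoff $0, deviation payoff −$25.8 → loss $25.8.
$571.2: truthful payoff $0, deviation payoff −$27.1 → loss $27.1.
$547.1: truthful payoff $0, deviation payoff −$3 → loss $3.
Total loss = $26.9 + $3.2 + $20.1 + $25.8 + $27.1 + $3 = $106.1.

$106.1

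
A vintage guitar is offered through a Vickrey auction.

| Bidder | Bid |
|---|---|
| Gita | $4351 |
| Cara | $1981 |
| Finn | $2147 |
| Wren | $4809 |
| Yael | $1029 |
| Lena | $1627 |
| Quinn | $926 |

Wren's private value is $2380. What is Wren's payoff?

−$1971

Highest bid: Wren at $4809, so Wren wins.
Second-highest bid: Gita at $4351 — that is the price the winner pays.
Wren's payoff = value − price = $2380 − $4351 = −$1971.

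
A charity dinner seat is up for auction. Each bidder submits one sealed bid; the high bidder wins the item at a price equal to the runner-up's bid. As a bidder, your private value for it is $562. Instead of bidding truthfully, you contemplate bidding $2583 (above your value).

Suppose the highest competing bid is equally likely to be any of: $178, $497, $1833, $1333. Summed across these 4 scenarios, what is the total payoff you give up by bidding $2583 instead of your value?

The deviation costs you only when the competing bid falls strictly between $562 and $2583; elsewhere both bids give the same outcome.
$178: outcomes coincide → loss $0.
$497: outcomes coincide → loss $0.
$1833: truthful payoff $0, deviation payoff −$1271 → loss $1271.
$1333: truthful payoff $0, deviation payoff −$771 → loss $771.
Total loss = $1271 + $771 = $2042.

$2042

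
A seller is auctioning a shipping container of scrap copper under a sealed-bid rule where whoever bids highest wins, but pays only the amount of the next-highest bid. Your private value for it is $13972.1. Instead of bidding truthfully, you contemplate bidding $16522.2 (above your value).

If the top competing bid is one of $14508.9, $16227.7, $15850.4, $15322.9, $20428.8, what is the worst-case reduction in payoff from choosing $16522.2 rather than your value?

$14508.9: truthful gives $0, deviation gives −$536.8 → loss $536.8.
$16227.7: truthful gives $0, deviation gives −$2255.6 → loss $2255.6.
$15850.4: truthful gives $0, deviation gives −$1878.3 → loss $1878.3.
$15322.9: truthful gives $0, deviation gives −$1350.8 → loss $1350.8.
$20428.8: same outcome either way → loss $0.
Maximum loss: $2255.6.

$2255.6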